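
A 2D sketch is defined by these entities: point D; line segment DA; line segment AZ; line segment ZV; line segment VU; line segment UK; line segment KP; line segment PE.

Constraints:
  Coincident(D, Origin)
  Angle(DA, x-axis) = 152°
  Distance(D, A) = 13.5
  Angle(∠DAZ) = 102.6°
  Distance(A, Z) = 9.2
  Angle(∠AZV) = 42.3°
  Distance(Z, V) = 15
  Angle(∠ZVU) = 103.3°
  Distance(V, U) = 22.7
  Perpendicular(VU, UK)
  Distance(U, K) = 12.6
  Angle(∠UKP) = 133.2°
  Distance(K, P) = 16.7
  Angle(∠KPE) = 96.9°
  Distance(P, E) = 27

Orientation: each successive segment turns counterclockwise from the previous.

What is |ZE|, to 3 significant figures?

10.4

∠UKP = 133.2° gives KP at -139° from the x-axis; with |KP| = 16.7, P = (-25.8, 14.3). ∠KPE = 96.9° gives PE at -56.3° from the x-axis; with |PE| = 27.0, E = (-10.8, -8.20). Then |ZE| = |E − Z| = 10.4.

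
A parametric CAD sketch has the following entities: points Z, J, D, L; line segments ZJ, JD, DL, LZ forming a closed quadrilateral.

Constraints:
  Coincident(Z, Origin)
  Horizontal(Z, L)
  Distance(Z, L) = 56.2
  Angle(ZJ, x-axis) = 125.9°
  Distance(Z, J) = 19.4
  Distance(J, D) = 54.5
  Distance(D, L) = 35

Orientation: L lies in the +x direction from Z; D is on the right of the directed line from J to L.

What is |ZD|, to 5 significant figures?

35.664

Z is at the origin; ZL is horizontal with |ZL| = 56.2 and L in +x, so L = (56.2, 0). ZJ runs at 125.9° with |ZJ| = 19.4, so J = (-11.376, 15.715). D is determined by |JD| = 54.5 and |DL| = 35.0 together: it lies at the intersection of circle(J, 54.5) and circle(L, 35.0). With |JL| = 69.379, the foot of the radical line on JL is 47.267 from J and the perpendicular offset is √(54.5² − 47.267²) = 27.131. Taking the right-of-JL solution: D = (28.518, -21.417).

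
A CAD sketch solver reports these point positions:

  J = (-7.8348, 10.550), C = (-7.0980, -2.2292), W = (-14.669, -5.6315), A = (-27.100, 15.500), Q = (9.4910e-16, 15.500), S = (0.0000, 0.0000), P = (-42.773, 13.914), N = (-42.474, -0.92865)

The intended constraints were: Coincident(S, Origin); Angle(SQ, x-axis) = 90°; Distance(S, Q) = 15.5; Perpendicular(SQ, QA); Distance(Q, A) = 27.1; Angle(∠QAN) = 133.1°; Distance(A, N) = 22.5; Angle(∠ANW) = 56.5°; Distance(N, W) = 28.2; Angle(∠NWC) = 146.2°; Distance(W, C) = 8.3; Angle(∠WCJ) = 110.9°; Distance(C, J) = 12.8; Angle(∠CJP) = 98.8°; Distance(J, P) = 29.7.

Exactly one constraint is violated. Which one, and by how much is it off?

Distance(J, P) = 29.7 — off by 5.40.

S = (0.00, 0.00) ✓; SQ at 90.00° ✓; |SQ| = 15.50 ✓; ∠(SQ, QA) = 90.00° ✓; |QA| = 27.10 ✓; ∠QAN = 133.1° ✓; |AN| = 22.50 ✓; ∠ANW = 56.50° ✓; |NW| = 28.20 ✓; ∠NWC = 146.2° ✓; |WC| = 8.300 ✓; ∠WCJ = 110.9° ✓; |CJ| = 12.80 ✓; ∠CJP = 98.80° ✓; |JP| = 35.10 ✗.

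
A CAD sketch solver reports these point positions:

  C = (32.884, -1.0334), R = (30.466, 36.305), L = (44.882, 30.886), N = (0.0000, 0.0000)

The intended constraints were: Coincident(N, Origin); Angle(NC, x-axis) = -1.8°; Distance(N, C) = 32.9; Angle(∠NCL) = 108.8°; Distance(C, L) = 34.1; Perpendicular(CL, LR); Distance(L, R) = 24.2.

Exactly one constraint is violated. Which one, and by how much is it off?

Distance(L, R) = 24.2 — off by 8.80.

N = (0.00, 0.00) ✓; NC at -1.800° ✓; |NC| = 32.90 ✓; ∠NCL = 108.8° ✓; |CL| = 34.10 ✓; ∠(CL, LR) = 90.00° ✓; |LR| = 15.40 ✗.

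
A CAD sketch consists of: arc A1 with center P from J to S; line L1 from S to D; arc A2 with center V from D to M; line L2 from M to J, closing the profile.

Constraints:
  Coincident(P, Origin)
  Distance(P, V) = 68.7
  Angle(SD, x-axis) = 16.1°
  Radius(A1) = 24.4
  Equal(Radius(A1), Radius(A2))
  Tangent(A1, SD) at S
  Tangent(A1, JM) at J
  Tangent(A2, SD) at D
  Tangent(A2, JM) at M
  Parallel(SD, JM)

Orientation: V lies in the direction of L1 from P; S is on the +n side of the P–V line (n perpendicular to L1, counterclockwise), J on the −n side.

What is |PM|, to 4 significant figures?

72.90

The slot axis is L1's direction at 16.1°, so u = (cos 16.1°, sin 16.1°) = (0.9608, 0.2773) and n = (−sin 16.1°, cos 16.1°) = (-0.2773, 0.9608). P is at the origin and V lies 68.7 along u from P, so V = 68.7·u = (66.01, 19.05). Tangency of A1 to both parallel lines with radius 24.4 puts S and J at P ± 24.4·n: S = (-6.766, 23.44), J = (6.766, -23.44). Equal radii place D and M the same way about V: D = V + 24.4·n = (59.24, 42.49), M = V − 24.4·n = (72.77, -4.391). Then |PM| = |M − P| = 72.90.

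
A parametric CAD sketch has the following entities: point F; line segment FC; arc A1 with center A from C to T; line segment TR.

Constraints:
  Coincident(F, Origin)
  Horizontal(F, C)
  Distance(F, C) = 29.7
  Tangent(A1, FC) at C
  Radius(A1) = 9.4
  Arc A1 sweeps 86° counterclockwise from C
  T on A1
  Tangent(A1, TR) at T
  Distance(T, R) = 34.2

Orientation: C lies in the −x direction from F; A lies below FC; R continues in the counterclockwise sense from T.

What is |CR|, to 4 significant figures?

44.45

On A1, C sits at bearing 90° from A; an 86° counterclockwise sweep puts T at bearing 176°, so T = A + 9.4·(cos 176°, sin 176°) = (-39.08, -8.744). Tangency of A1 to TR means the radius AT is perpendicular to TR, so TR runs along (−sin 176°, cos 176°); with |TR| = 34.2, R = (-41.46, -42.86). Then |CR| = |R − C| = 44.45.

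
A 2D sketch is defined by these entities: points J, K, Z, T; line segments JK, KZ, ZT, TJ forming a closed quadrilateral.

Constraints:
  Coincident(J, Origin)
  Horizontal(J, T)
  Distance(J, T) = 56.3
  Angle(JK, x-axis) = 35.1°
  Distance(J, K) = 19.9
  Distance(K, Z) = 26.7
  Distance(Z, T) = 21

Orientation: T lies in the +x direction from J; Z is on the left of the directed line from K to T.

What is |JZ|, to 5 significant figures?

45.480

Checks: |KZ| = 26.70 ✓; |ZT| = 21.00 ✓.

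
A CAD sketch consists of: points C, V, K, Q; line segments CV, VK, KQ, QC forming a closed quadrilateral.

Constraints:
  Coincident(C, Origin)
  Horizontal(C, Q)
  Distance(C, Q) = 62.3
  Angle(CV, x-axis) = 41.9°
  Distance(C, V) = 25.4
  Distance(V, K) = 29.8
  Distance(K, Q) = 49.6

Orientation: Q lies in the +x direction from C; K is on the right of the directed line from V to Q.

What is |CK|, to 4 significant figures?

18.98

Checks: |VK| = 29.80 ✓; |KQ| = 49.60 ✓.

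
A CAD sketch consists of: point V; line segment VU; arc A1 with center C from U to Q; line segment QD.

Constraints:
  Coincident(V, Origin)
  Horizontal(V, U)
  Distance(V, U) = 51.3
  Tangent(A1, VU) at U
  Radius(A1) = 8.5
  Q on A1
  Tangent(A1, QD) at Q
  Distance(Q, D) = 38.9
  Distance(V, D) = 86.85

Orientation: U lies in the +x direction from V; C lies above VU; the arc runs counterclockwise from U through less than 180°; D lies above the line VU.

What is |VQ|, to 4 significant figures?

58.81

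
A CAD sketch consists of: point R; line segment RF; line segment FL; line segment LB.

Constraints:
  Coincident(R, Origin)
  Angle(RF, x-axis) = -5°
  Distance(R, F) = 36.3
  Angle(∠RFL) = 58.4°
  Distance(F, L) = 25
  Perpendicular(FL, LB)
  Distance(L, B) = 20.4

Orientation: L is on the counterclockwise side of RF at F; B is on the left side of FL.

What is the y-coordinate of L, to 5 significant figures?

19.190

R is at the origin; RF runs at -5.0° with length 36.3, so F = 36.3·(cos -5.0°, sin -5.0°) = (36.162, -3.1638). ∠RFL = 58.4°, so FL runs at -5.0° + (180° − 58.4°) = 116.60° from the x-axis; with |FL| = 25.0, L = F + 25.0·(cos 116.60°, sin 116.60°) = (24.968, 19.190). So L.y = 19.190.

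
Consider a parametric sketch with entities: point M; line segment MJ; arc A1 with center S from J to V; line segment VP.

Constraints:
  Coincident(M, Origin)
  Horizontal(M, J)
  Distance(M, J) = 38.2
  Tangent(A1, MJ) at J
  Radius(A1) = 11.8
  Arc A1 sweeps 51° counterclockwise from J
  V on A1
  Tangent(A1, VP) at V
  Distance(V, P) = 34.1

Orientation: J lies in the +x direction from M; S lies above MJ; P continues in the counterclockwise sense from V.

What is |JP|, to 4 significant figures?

43.49

M is at the origin; M and J share the same y with |MJ| = 38.2 and J on the +x side, so J = (38.20, 0.000). Since A1 is tangent to MJ there, SJ ⟂ MJ, so S = J + (0, 11.8) = (38.20, 11.80). On A1, J sits at bearing -90° from S; a 51° counterclockwise sweep puts V at bearing -39°, so V = S + 11.8·(cos -39°, sin -39°) = (47.37, 4.374). Tangency of A1 to VP means the radius SV is perpendicular to VP, so VP runs along (−sin -39°, cos -39°); with |VP| = 34.1, P = (68.83, 30.87). Then |JP| = |P − J| = 43.49.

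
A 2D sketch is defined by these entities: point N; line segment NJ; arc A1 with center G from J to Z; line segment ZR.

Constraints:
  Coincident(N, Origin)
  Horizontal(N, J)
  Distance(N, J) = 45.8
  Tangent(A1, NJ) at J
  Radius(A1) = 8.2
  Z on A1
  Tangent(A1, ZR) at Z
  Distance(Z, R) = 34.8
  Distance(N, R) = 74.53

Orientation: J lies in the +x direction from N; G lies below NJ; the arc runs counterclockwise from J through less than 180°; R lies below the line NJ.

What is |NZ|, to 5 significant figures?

42.062

Checks: |GJ| = 8.200 ✓; |GZ| = 8.200 ✓; ∠(GZ, ZR) = 90.00° ✓; |ZR| = 34.80 ✓; |NR| = 74.53 ✓.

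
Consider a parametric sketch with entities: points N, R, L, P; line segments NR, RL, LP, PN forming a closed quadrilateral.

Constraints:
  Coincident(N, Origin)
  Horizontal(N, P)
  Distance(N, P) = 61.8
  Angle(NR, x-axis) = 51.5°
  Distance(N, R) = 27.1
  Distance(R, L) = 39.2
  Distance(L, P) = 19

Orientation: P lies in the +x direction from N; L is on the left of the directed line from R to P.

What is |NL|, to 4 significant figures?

58.79

N is at the origin; N and P share the same y with |NP| = 61.8 and P in +x, so P = (61.8, 0). NR runs at 51.5° with |NR| = 27.1, so R = (16.87, 21.21). L is determined by |RL| = 39.2 and |LP| = 19.0 together: it lies at the intersection of circle(R, 39.2) and circle(P, 19.0). With |RP| = 49.68, the foot of the radical line on RP is 36.67 from R and the perpendicular offset is √(39.2² − 36.67²) = 13.85. Taking the left-of-RP solution: L = (55.94, 18.08).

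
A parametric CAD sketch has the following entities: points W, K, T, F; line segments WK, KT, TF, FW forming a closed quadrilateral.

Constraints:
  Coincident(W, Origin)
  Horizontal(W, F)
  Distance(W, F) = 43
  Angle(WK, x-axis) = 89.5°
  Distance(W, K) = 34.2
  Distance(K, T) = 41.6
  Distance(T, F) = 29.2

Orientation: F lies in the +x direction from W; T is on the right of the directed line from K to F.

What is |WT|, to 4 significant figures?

15.08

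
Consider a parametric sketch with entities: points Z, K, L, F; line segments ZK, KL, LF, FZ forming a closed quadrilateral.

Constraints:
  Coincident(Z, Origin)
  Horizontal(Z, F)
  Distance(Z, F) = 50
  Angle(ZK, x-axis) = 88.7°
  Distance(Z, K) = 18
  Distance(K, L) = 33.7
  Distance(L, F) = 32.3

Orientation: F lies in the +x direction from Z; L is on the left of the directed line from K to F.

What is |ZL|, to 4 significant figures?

42.69

Checks: |KL| = 33.70 ✓; |LF| = 32.30 ✓.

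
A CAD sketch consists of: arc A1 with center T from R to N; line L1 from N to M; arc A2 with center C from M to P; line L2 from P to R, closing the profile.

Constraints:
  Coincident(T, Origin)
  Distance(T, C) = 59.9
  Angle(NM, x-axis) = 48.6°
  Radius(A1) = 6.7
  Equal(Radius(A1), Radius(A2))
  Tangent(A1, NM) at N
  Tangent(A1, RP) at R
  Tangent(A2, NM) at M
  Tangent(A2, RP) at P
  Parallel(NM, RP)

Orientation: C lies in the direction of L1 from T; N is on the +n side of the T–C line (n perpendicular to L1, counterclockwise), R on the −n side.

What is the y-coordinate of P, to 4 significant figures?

40.50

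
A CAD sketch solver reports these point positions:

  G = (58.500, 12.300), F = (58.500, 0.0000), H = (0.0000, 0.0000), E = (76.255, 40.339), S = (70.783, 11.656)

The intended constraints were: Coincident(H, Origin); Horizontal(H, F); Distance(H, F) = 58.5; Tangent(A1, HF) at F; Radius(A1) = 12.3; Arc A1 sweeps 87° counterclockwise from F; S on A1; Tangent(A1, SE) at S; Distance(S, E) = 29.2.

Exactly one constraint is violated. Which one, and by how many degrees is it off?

Tangent(A1, SE) at S — off by 7.80°.

H = (0.00, 0.00) ✓; H.y = 0.00, F.y = 0.00 ✓; |HF| = 58.50 ✓; ∠(GF, FH) = 90.00° ✓; |GF| = 12.30 ✓; bearing(G→S) − bearing(G→F) = 87.00° ✓; |GS| = 12.30 ✓; ∠(GS, SE) = 97.80° ✗; |SE| = 29.20 ✓.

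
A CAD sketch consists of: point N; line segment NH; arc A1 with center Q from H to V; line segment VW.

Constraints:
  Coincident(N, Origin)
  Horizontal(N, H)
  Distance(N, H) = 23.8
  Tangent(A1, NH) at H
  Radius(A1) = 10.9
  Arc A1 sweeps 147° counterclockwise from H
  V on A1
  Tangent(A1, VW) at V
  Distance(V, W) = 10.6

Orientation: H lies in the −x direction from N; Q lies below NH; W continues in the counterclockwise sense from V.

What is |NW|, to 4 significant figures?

33.18

N is at the origin; NH is horizontal with |NH| = 23.8 and H on the −x side, so H = (-23.80, 0.000). A1 meets NH tangentially, so QH is at right angles to NH, so Q = H + (0, -10.9) = (-23.80, -10.90). On A1, H sits at bearing 90° from Q; a 147° counterclockwise sweep puts V at bearing 237°, so V = Q + 10.9·(cos 237°, sin 237°) = (-29.74, -20.04). The tangent condition forces QV to be normal to VW, so VW runs along (−sin 237°, cos 237°); with |VW| = 10.6, W = (-20.85, -25.81). Then |NW| = |W − N| = 33.18.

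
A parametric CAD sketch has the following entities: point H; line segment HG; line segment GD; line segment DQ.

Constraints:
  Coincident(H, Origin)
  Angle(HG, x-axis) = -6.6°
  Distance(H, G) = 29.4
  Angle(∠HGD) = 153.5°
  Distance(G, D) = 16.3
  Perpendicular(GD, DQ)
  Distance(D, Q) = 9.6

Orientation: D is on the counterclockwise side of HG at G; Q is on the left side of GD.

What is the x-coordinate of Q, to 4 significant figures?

41.26

H is at the origin; HG runs at -6.6° with length 29.4, so G = 29.4·(cos -6.6°, sin -6.6°) = (29.21, -3.379). ∠HGD = 153.5°, so GD runs at -6.6° + (180° − 153.5°) = 19.90° from the x-axis; with |GD| = 16.3, D = G + 16.3·(cos 19.90°, sin 19.90°) = (44.53, 2.169). GD ⟂ DQ; with |DQ| = 9.6 on the left of GD, Q = D + 9.6·(-0.3404, 0.9403) = (41.26, 11.20). So Q.x = 41.26.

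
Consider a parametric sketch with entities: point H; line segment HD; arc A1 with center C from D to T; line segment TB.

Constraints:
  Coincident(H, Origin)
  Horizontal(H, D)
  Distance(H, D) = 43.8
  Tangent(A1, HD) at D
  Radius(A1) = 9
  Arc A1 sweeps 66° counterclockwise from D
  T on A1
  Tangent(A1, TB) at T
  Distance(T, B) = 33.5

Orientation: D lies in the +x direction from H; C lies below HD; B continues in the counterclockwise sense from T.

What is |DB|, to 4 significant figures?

42.06

On A1, D sits at bearing 90° from C; a 66° counterclockwise sweep puts T at bearing 156°, so T = C + 9.0·(cos 156°, sin 156°) = (35.58, -5.339). Since A1 is tangent to TB there, CT ⟂ TB, so TB runs along (−sin 156°, cos 156°); with |TB| = 33.5, B = (21.95, -35.94). Then |DB| = |B − D| = 42.06.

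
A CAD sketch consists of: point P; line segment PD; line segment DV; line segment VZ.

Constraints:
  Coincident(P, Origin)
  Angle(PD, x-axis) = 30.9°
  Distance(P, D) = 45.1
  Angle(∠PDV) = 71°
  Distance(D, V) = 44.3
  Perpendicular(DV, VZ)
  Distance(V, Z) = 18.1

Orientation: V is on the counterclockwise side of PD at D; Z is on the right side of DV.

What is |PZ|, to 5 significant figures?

67.579

P is at the origin; PD runs at 30.9° with length 45.1, so D = 45.1·(cos 30.9°, sin 30.9°) = (38.699, 23.161). ∠PDV = 71.0°, so DV runs at 30.9° + (180° − 71.0°) = 139.90° from the x-axis; with |DV| = 44.3, V = D + 44.3·(cos 139.90°, sin 139.90°) = (4.8127, 51.695). DV ⟂ VZ; with |VZ| = 18.1 on the right of DV, Z = V + 18.1·(0.64412, 0.76492) = (16.471, 65.540). Then |PZ| = |Z − P| = 67.579.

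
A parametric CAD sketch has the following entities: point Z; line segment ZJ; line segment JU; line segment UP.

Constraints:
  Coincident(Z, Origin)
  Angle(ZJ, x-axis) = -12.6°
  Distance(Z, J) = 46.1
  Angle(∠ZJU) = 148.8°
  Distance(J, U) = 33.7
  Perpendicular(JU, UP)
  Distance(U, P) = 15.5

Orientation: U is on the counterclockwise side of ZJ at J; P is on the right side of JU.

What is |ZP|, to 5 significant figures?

83.061

∠ZJU = 148.8°, so JU runs at -12.6° + (180° − 148.8°) = 18.600° from the x-axis; with |JU| = 33.7, U = J + 33.7·(cos 18.600°, sin 18.600°) = (76.930, 0.69253). JU is perpendicular to UP; with |UP| = 15.5 on the right of JU, P = U + 15.5·(0.31896, -0.94777) = (81.873, -13.998). Then |ZP| = |P − Z| = 83.061.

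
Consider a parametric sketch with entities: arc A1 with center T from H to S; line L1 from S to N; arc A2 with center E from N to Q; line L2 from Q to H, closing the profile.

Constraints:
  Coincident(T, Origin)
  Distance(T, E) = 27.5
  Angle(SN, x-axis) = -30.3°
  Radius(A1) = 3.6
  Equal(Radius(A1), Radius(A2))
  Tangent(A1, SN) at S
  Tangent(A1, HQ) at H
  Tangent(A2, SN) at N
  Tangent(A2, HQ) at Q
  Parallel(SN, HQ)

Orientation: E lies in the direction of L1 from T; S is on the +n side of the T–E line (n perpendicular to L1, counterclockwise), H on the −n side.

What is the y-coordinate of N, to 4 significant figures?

-10.77

The slot axis is L1's direction at -30.3°, so u = (cos -30.3°, sin -30.3°) = (0.8634, -0.5045) and n = (−sin -30.3°, cos -30.3°) = (0.5045, 0.8634). T is at the origin and E lies 27.5 along u from T, so E = 27.5·u = (23.74, -13.87). Tangency of A1 to both parallel lines with radius 3.6 puts S and H at T ± 3.6·n: S = (1.816, 3.108), H = (-1.816, -3.108). Equal radii place N and Q the same way about E: N = E + 3.6·n = (25.56, -10.77), Q = E − 3.6·n = (21.93, -16.98). So N.y = -10.77.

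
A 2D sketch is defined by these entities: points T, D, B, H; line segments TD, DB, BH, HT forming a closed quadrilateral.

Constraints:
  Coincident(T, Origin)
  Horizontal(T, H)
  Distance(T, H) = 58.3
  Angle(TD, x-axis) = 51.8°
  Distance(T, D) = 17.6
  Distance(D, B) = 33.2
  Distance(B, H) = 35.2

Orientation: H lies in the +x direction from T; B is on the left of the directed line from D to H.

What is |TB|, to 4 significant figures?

49.90

T is at the origin; TH is horizontal with |TH| = 58.3 and H in +x, so H = (58.3, 0). TD runs at 51.8° with |TD| = 17.6, so D = (10.88, 13.83). B is determined by |DB| = 33.2 and |BH| = 35.2 together: it lies at the intersection of circle(D, 33.2) and circle(H, 35.2). With |DH| = 49.39, the foot of the radical line on DH is 23.31 from D and the perpendicular offset is √(33.2² − 23.31²) = 23.64. Taking the left-of-DH solution: B = (39.88, 30.00).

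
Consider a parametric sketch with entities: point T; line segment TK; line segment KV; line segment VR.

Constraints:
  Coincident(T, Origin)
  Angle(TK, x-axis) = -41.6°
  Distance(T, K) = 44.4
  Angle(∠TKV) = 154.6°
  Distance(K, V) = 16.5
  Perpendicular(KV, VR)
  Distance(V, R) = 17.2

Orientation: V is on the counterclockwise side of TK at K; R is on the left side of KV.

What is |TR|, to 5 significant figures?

56.638

∠TKV = 154.6°, so KV runs at -41.6° + (180° − 154.6°) = -16.200° from the x-axis; with |KV| = 16.5, V = K + 16.5·(cos -16.200°, sin -16.200°) = (49.047, -34.082). KV ⟂ VR; with |VR| = 17.2 on the left of KV, R = V + 17.2·(0.27899, 0.96029) = (53.846, -17.565). Then |TR| = |R − T| = 56.638.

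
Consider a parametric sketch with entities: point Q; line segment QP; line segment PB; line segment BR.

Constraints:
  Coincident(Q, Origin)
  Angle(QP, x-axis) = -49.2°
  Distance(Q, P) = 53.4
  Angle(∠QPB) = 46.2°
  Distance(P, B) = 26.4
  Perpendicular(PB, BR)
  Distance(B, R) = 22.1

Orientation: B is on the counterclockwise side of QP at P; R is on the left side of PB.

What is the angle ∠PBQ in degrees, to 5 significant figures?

105.32°

Q is at the origin; QP runs at -49.2° with length 53.4, so P = 53.4·(cos -49.2°, sin -49.2°) = (34.893, -40.424). ∠QPB = 46.2°, so PB runs at -49.2° + (180° − 46.2°) = 84.600° from the x-axis; with |PB| = 26.4, B = P + 26.4·(cos 84.600°, sin 84.600°) = (37.377, -14.141). Then cos ∠PBQ = BP·BQ / (|BP||BQ|), giving 105.32°.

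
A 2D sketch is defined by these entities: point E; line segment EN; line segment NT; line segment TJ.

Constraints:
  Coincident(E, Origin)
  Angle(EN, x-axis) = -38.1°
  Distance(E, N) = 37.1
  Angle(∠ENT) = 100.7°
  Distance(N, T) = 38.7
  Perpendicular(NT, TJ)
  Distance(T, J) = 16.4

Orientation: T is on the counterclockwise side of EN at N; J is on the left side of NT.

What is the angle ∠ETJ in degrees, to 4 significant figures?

51.35°

E is at the origin; EN runs at -38.1° with length 37.1, so N = 37.1·(cos -38.1°, sin -38.1°) = (29.20, -22.89). ∠ENT = 100.7°, so NT runs at -38.1° + (180° − 100.7°) = 41.20° from the x-axis; with |NT| = 38.7, T = N + 38.7·(cos 41.20°, sin 41.20°) = (58.31, 2.599). The perpendicularity gives TJ at right angles to NT; with |TJ| = 16.4 on the left of NT, J = T + 16.4·(-0.6587, 0.7524) = (47.51, 14.94). Then cos ∠ETJ = TE·TJ / (|TE||TJ|), giving 51.35°.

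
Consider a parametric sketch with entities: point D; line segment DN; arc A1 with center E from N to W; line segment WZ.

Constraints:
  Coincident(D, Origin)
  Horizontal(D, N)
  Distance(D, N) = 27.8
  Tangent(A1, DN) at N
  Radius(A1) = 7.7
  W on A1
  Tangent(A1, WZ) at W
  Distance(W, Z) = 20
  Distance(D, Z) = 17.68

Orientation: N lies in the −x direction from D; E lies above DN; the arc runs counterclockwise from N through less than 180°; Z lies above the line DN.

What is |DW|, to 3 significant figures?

22.6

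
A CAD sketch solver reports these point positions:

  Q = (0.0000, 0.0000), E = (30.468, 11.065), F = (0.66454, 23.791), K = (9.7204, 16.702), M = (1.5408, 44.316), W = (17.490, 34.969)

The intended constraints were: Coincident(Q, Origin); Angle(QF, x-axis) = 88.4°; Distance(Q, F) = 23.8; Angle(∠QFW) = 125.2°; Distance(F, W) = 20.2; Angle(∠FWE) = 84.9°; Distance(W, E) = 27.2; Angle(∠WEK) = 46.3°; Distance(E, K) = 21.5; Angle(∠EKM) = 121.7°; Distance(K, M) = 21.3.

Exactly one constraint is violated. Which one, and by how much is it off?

Distance(K, M) = 21.3 — off by 7.50.

Q = (0.00, 0.00) ✓; QF at 88.40° ✓; |QF| = 23.80 ✓; ∠QFW = 125.2° ✓; |FW| = 20.20 ✓; ∠FWE = 84.90° ✓; |WE| = 27.20 ✓; ∠WEK = 46.30° ✓; |EK| = 21.50 ✓; ∠EKM = 121.7° ✓; |KM| = 28.80 ✗.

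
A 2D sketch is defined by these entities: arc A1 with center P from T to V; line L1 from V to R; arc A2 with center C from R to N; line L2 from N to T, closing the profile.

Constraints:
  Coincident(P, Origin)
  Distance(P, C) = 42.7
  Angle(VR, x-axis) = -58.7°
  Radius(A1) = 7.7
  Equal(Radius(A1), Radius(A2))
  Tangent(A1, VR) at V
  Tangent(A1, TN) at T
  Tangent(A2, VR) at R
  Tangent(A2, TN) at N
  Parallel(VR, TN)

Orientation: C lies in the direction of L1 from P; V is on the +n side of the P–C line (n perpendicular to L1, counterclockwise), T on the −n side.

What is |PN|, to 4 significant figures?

43.39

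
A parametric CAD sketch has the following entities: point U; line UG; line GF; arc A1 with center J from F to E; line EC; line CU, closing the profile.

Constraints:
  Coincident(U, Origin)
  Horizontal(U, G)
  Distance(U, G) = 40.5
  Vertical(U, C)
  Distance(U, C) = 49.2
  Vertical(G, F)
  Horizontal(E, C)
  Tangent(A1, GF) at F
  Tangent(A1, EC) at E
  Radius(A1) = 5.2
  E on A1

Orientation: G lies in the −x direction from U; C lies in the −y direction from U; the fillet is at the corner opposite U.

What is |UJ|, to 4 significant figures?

56.41

UC is vertical with |UC| = 49.2 and C on the −y side, so C = (0.000, -49.20). The virtual corner opposite U is at (-40.50, -49.20). A1 meets GF tangentially, so JF is at right angles to GF and A1 meets EC tangentially, so JE is at right angles to EC, with radius 5.2, so the center J sits 5.2 in from both sides at J = (-35.30, -44.00). Then |UJ| = |J − U| = 56.41.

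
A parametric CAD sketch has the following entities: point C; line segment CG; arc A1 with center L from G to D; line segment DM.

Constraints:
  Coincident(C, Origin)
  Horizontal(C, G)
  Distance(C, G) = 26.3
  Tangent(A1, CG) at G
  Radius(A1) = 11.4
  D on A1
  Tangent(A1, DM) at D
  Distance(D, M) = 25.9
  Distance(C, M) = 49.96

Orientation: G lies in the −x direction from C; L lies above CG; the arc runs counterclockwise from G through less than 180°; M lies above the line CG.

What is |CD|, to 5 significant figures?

24.277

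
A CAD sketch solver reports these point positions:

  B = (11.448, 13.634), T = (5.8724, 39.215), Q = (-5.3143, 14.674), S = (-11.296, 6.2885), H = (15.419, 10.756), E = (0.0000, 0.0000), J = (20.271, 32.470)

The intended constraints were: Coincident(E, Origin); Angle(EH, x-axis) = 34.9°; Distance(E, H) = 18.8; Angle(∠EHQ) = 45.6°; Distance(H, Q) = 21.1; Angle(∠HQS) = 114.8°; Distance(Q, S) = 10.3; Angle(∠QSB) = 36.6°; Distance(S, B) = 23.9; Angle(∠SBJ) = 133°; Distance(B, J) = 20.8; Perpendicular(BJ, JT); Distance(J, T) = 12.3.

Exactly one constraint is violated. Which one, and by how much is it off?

Distance(J, T) = 12.3 — off by 3.60.

E = (0.00, 0.00) ✓; EH at 34.90° ✓; |EH| = 18.80 ✓; ∠EHQ = 45.60° ✓; |HQ| = 21.10 ✓; ∠HQS = 114.8° ✓; |QS| = 10.30 ✓; ∠QSB = 36.60° ✓; |SB| = 23.90 ✓; ∠SBJ = 133.0° ✓; |BJ| = 20.80 ✓; ∠(BJ, JT) = 90.00° ✓; |JT| = 15.90 ✗.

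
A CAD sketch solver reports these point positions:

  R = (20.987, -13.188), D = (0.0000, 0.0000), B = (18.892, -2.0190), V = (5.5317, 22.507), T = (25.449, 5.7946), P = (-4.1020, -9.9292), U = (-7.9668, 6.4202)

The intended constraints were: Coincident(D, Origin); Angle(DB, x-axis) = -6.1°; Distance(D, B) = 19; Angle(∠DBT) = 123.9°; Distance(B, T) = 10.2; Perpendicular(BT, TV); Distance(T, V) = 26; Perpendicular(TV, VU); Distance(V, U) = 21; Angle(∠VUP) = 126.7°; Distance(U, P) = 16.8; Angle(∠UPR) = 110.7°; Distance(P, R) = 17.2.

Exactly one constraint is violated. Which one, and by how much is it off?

Distance(P, R) = 17.2 — off by 8.10.

D = (0.00, 0.00) ✓; DB at -6.100° ✓; |DB| = 19.00 ✓; ∠DBT = 123.9° ✓; |BT| = 10.20 ✓; ∠(BT, TV) = 90.00° ✓; |TV| = 26.00 ✓; ∠(TV, VU) = 90.00° ✓; |VU| = 21.00 ✓; ∠VUP = 126.7° ✓; |UP| = 16.80 ✓; ∠UPR = 110.7° ✓; |PR| = 25.30 ✗.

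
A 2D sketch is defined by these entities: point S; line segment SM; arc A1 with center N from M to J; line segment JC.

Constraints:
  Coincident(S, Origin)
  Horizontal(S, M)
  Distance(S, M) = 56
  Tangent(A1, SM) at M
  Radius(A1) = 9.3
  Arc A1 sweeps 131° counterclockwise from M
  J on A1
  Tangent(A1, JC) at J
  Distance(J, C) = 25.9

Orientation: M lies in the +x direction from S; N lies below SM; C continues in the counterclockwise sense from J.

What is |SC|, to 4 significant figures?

74.66

S is at the origin; SM is horizontal with |SM| = 56.0 and M on the +x side, so M = (56.00, 0.000). Tangency of A1 to SM means the radius NM is perpendicular to SM, so N = M + (0, -9.3) = (56.00, -9.300). On A1, M sits at bearing 90° from N; a 131° counterclockwise sweep puts J at bearing 221°, so J = N + 9.3·(cos 221°, sin 221°) = (48.98, -15.40). Tangency of A1 to JC means the radius NJ is perpendicular to JC, so JC runs along (−sin 221°, cos 221°); with |JC| = 25.9, C = (65.97, -34.95). Then |SC| = |C − S| = 74.66.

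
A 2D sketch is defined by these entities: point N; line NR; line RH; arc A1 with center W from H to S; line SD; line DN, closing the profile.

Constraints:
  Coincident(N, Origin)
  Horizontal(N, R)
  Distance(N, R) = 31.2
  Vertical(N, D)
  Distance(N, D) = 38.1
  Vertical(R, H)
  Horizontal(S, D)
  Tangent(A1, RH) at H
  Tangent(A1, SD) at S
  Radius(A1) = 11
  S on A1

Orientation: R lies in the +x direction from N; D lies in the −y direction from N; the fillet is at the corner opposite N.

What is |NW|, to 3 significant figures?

33.8

N and D share the same x with |ND| = 38.1 and D on the −y side, so D = (0.00, -38.1). The virtual corner opposite N is at (31.2, -38.1). Tangency of A1 to RH means the radius WH is perpendicular to RH and A1 meets SD tangentially, so WS is at right angles to SD, with radius 11.0, so the center W sits 11.0 in from both sides at W = (20.2, -27.1). Then |NW| = |W − N| = 33.8.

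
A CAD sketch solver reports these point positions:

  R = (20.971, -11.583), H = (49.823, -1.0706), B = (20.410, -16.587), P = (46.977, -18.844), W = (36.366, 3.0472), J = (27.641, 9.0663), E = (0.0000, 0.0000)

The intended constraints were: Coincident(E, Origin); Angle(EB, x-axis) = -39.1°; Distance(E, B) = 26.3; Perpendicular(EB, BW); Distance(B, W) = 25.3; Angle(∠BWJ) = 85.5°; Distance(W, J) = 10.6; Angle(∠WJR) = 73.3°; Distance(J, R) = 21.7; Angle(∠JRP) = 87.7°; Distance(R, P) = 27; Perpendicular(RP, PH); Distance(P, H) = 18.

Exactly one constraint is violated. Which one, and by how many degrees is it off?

Perpendicular(RP, PH) — off by 6.50°.

E = (0.00, 0.00) ✓; EB at -39.10° ✓; |EB| = 26.30 ✓; ∠(EB, BW) = 90.00° ✓; |BW| = 25.30 ✓; ∠BWJ = 85.50° ✓; |WJ| = 10.60 ✓; ∠WJR = 73.30° ✓; |JR| = 21.70 ✓; ∠JRP = 87.70° ✓; |RP| = 27.00 ✓; ∠(RP, PH) = 96.50° ✗; |PH| = 18.00 ✓.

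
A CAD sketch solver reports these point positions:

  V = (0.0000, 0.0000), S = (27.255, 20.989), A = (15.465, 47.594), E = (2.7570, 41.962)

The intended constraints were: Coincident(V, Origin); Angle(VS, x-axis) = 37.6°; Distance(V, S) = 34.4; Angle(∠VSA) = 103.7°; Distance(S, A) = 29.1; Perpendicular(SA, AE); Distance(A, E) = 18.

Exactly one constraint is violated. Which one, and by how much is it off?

Distance(A, E) = 18 — off by 4.10.

V = (0.00, 0.00) ✓; VS at 37.60° ✓; |VS| = 34.40 ✓; ∠VSA = 103.7° ✓; |SA| = 29.10 ✓; ∠(SA, AE) = 90.00° ✓; |AE| = 13.90 ✗.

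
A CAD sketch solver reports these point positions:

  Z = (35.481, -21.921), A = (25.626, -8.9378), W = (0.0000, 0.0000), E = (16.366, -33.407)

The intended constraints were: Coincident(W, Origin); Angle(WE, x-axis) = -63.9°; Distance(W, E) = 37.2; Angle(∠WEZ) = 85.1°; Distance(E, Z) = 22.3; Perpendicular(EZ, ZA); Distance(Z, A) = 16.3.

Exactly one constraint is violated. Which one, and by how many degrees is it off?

Perpendicular(EZ, ZA) — off by 6.20°.

W = (0.00, 0.00) ✓; WE at -63.90° ✓; |WE| = 37.20 ✓; ∠WEZ = 85.10° ✓; |EZ| = 22.30 ✓; ∠(EZ, ZA) = 96.20° ✗; |ZA| = 16.30 ✓.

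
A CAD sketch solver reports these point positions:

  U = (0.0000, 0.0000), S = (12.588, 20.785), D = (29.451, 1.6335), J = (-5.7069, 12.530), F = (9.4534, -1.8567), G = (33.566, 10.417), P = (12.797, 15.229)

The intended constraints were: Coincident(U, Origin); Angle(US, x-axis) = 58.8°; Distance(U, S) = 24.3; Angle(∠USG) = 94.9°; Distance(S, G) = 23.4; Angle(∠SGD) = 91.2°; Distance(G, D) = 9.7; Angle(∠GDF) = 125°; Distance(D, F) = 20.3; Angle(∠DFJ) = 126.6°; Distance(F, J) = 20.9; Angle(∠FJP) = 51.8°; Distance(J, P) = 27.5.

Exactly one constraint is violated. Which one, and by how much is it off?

Distance(J, P) = 27.5 — off by 8.80.

U = (0.00, 0.00) ✓; US at 58.80° ✓; |US| = 24.30 ✓; ∠USG = 94.90° ✓; |SG| = 23.40 ✓; ∠SGD = 91.20° ✓; |GD| = 9.700 ✓; ∠GDF = 125.0° ✓; |DF| = 20.30 ✓; ∠DFJ = 126.6° ✓; |FJ| = 20.90 ✓; ∠FJP = 51.80° ✓; |JP| = 18.70 ✗.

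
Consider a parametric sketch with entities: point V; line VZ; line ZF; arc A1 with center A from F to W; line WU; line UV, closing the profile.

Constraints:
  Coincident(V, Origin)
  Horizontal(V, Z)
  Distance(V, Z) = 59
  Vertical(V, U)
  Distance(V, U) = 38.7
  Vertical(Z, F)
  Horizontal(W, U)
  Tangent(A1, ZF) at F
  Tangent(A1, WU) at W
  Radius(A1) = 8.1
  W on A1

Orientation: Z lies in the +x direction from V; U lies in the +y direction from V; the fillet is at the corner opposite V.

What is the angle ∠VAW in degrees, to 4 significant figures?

121.0°

V is at the origin; VZ is horizontal with |VZ| = 59.0 and Z on the +x side, so Z = (59.00, 0.000). V and U share the same x with |VU| = 38.7 and U on the +y side, so U = (0.000, 38.70). The virtual corner opposite V is at (59.00, 38.70). Since A1 is tangent to ZF there, AF ⟂ ZF and the tangent condition forces AW to be normal to WU, with radius 8.1, so the center A sits 8.1 in from both sides at A = (50.90, 30.60). That places the tangent points at F = (59.00, 30.60) on ZF and W = (50.90, 38.70) on WU. Then cos ∠VAW = AV·AW / (|AV||AW|), giving 121.0°.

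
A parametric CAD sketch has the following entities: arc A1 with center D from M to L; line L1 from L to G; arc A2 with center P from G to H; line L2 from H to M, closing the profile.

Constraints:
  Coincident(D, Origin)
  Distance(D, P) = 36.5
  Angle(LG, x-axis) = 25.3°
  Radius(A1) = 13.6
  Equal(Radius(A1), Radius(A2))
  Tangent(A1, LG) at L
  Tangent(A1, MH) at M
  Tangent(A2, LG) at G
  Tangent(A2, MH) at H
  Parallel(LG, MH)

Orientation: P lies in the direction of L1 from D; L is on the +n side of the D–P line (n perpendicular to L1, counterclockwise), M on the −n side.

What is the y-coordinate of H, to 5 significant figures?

3.3030

The slot axis is L1's direction at 25.3°, so u = (cos 25.3°, sin 25.3°) = (0.90408, 0.42736) and n = (−sin 25.3°, cos 25.3°) = (-0.42736, 0.90408). D is at the origin and P lies 36.5 along u from D, so P = 36.5·u = (32.999, 15.599). Tangency of A1 to both parallel lines with radius 13.6 puts L and M at D ± 13.6·n: L = (-5.8121, 12.296), M = (5.8121, -12.296). Equal radii place G and H the same way about P: G = P + 13.6·n = (27.187, 27.894), H = P − 13.6·n = (38.811, 3.3030). So H.y = 3.3030.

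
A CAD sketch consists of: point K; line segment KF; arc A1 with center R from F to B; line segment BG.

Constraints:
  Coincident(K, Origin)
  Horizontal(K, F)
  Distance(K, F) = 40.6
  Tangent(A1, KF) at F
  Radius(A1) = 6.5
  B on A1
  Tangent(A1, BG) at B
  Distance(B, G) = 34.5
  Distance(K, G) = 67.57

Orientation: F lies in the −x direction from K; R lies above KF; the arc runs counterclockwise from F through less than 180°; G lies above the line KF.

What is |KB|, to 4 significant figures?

36.84

K is at the origin; KF is horizontal with |KF| = 40.6 and F on the −x side, so F = (-40.60, 0.000). The tangent condition forces RF to be normal to KF, so R = F + (0, 6.5) = (-40.60, 6.500). Since RB ⟂ BG (tangency), |RG| = √(6.5² + 34.5²) = 35.11 regardless of where B sits on A1. So G lies on both circle(K, 67.57) and circle(R, 35.11); the above-KF intersection is G = (-55.76, 38.17). B is the foot of the tangent from G: B = (-35.36, 10.34).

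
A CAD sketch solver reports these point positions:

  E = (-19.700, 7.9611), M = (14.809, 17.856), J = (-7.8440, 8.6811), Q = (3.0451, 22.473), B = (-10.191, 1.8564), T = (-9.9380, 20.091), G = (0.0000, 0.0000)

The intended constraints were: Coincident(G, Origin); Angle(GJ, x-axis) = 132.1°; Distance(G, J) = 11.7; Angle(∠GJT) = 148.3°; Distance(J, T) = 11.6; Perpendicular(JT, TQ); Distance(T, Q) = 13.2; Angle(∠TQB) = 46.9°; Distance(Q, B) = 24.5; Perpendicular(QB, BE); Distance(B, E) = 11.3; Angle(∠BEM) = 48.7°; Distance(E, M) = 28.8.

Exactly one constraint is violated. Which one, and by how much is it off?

Distance(E, M) = 28.8 — off by 7.10.

G = (0.00, 0.00) ✓; GJ at 132.1° ✓; |GJ| = 11.70 ✓; ∠GJT = 148.3° ✓; |JT| = 11.60 ✓; ∠(JT, TQ) = 90.00° ✓; |TQ| = 13.20 ✓; ∠TQB = 46.90° ✓; |QB| = 24.50 ✓; ∠(QB, BE) = 90.00° ✓; |BE| = 11.30 ✓; ∠BEM = 48.70° ✓; |EM| = 35.90 ✗.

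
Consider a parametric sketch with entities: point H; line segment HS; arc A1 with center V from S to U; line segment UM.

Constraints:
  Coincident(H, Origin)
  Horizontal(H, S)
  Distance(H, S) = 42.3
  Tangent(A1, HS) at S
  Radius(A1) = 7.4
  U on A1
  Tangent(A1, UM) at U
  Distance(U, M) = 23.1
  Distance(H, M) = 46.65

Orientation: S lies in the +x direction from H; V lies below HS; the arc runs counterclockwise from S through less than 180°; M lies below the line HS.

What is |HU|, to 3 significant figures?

35.7

H is at the origin; H and S share the same y with |HS| = 42.3 and S on the +x side, so S = (42.3, 0.00). A1 meets HS tangentially, so VS is at right angles to HS, so V = S + (0, -7.4) = (42.3, -7.40). Since VU ⟂ UM (tangency), |VM| = √(7.4² + 23.1²) = 24.3 regardless of where U sits on A1. So M lies on both circle(H, 46.65) and circle(V, 24.3); the below-HS intersection is M = (35.2, -30.6). U is the foot of the tangent from M: U = (34.9, -7.50).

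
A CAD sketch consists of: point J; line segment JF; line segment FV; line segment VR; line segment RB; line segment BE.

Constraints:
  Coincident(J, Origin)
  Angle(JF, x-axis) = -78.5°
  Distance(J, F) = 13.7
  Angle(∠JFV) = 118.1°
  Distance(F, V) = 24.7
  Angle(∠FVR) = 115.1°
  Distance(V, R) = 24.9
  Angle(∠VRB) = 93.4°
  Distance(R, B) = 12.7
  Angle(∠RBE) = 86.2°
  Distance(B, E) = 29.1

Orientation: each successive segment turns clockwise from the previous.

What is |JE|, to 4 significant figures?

20.90

∠VRB = 93.4° gives RB at 68.10° from the x-axis; with |RB| = 12.7, B = (-34.08, -6.745). ∠RBE = 86.2° gives BE at -25.70° from the x-axis; with |BE| = 29.1, E = (-7.854, -19.36). Then |JE| = |E − J| = 20.90.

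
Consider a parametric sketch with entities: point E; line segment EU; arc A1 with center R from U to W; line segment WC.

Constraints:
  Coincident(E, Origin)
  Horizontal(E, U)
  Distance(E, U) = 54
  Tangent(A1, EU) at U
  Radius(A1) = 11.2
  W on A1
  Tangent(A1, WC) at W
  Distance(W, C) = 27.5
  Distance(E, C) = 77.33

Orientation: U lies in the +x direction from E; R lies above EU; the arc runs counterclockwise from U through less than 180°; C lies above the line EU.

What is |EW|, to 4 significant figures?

65.95

Checks: E = (0.00, 0.00) ✓; |RW| = 11.20 ✓; ∠(RW, WC) = 90.00° ✓; |WC| = 27.50 ✓; |EC| = 77.33 ✓.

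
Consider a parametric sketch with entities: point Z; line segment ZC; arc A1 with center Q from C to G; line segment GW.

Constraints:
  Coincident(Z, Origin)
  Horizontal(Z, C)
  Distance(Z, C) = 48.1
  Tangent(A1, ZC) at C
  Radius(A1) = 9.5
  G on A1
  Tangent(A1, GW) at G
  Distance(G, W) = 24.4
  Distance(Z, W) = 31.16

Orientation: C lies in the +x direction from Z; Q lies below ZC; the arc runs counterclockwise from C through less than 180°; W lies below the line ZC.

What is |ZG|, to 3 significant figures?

41.5

Checks: |QG| = 9.500 ✓; ∠(QG, GW) = 90.00° ✓; |GW| = 24.40 ✓; |ZW| = 31.16 ✓.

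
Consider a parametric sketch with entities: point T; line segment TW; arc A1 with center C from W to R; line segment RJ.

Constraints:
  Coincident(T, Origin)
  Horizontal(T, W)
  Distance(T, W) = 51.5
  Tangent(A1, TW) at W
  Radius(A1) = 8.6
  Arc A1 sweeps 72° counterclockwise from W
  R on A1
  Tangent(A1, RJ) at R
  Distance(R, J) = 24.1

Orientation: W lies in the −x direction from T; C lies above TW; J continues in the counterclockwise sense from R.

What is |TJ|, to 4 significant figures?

46.04

T is at the origin; TW is horizontal with |TW| = 51.5 and W on the −x side, so W = (-51.50, 0.000). The tangent condition forces CW to be normal to TW, so C = W + (0, 8.6) = (-51.50, 8.600). On A1, W sits at bearing -90° from C; a 72° counterclockwise sweep puts R at bearing -18°, so R = C + 8.6·(cos -18°, sin -18°) = (-43.32, 5.942). Since A1 is tangent to RJ there, CR ⟂ RJ, so RJ runs along (−sin -18°, cos -18°); with |RJ| = 24.1, J = (-35.87, 28.86). Then |TJ| = |J − T| = 46.04.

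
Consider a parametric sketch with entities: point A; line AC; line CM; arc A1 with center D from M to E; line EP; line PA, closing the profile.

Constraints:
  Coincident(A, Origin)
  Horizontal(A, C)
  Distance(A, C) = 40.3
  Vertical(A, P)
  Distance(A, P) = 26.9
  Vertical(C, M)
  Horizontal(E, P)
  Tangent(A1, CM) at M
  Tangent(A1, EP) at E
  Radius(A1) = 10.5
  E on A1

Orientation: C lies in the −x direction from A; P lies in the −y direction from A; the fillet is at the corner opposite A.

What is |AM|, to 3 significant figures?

43.5

A is at the origin; A and C share the same y with |AC| = 40.3 and C on the −x side, so C = (-40.3, 0.00). A and P share the same x with |AP| = 26.9 and P on the −y side, so P = (0.00, -26.9). The virtual corner opposite A is at (-40.3, -26.9). The tangent condition forces DM to be normal to CM and since A1 is tangent to EP there, DE ⟂ EP, with radius 10.5, so the center D sits 10.5 in from both sides at D = (-29.8, -16.4). That places the tangent points at M = (-40.3, -16.4) on CM and E = (-29.8, -26.9) on EP. Then |AM| = |M − A| = 43.5.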